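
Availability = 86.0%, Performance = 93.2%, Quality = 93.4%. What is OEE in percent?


Formula: OEE = Availability * Performance * Quality / 10000
A * P = 86.0% * 93.2% / 100 = 80.15%
OEE = 80.15% * 93.4% / 100 = 74.9%

74.9%


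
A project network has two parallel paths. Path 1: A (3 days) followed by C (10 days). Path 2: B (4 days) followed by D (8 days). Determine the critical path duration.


Path 1 = 3 + 10 = 13 days
Path 2 = 4 + 8 = 12 days
Duration = max(13, 12) = 13 days

13 days


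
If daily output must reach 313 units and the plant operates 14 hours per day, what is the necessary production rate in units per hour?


Formula: Production Rate = Daily Demand / Available Hours
Rate = 313 units/day / 14 hours/day
Rate = 22.4 units/hour

22.4 units/hour


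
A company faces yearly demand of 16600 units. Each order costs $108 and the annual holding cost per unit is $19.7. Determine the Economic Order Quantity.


Formula: EOQ = sqrt(2 * D * S / H)
Numerator: 2 * 16600 * 108 = 3585600
2DS/H = 3585600 / 19.7 = 182010.2
EOQ = sqrt(182010.2) = 426.6 units

426.6 units


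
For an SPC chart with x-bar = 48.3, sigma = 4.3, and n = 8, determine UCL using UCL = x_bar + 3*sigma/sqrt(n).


UCL = 48.3 + 3 * 4.3 / sqrt(8)

52.86


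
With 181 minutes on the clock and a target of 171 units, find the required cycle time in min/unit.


Formula: CT = Available Time / Number of Units
CT = 181 min / 171 units
CT = 1.06 min/unit

1.06 min/unit


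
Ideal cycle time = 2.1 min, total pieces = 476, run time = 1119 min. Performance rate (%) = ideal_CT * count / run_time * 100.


Formula: Performance = (Ideal CT * Total Count) / Run Time * 100
Ideal output time = 2.1 * 476 = 999.6 min
Performance = 999.6 / 1119 * 100 = 89.3%

89.3%


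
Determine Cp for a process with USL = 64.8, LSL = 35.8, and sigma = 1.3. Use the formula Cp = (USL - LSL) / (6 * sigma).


Cp = (64.8 - 35.8) / (6 * 1.3)

3.72


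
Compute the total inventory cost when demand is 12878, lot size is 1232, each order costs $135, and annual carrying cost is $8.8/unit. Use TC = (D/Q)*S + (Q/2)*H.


TC = 12878/1232 * 135 + 1232/2 * 8.8

$6831.94


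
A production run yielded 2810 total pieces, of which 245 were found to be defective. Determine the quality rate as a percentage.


Formula: Quality Rate = Good Pieces / Total Pieces * 100
Good pieces = 2810 - 245 = 2565
QR = 2565 / 2810 * 100 = 91.3%

91.3%


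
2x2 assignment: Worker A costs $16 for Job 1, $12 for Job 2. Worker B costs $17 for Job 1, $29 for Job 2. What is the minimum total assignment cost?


Option 1: A->1 + B->2 = $16 + $29 = $45
Option 2: A->2 + B->1 = $12 + $17 = $29
Min cost = min($45, $29) = $29

$29


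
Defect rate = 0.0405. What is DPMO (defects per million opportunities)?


DPMO = defect_rate * 1000000 = 0.0405 * 1000000

40500


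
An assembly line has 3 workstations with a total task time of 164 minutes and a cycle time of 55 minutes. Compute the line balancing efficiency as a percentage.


Formula: Efficiency = Sum of Task Times / (N_stations * CT) * 100
Total station capacity = 3 stations * 55 min = 165 min
Efficiency = 164 / 165 * 100 = 99.4%

99.4%


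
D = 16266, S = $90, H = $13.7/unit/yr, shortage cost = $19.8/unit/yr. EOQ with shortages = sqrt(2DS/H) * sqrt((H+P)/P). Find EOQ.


Formula: EOQ* = sqrt(2DS/H) * sqrt((H+P)/P)
Base EOQ = sqrt(2*16266*90/13.7) = 462.29 units
Correction = sqrt((13.7+19.8)/19.8) = 1.30074
EOQ* = 462.29 * 1.30074 = 601.3 units

601.3 units


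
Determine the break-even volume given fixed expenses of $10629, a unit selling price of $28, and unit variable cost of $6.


Formula: BEQ = Fixed Costs / (Price - Variable Cost)
Contribution margin = $28 - $6 = $22/unit
BEQ = ceil($10629 / $22/unit) = ceil(483.14) = 484 units

484 units


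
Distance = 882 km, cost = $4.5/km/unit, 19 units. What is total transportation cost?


TC = dist * cost * units = 882 * 4.5 * 19 = $75411.00

$75411.00


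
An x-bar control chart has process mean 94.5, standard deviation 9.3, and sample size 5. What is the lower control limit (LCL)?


LCL = 94.5 - 3 * 9.3 / sqrt(5)

82.02


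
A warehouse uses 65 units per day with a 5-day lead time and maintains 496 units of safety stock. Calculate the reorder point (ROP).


Formula: ROP = (Daily Demand * Lead Time) + Safety Stock
Demand during lead time = 65 * 5 = 325 units
ROP = 325 + 496 = 821 units

821 units


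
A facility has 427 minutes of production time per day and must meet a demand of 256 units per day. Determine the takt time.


Formula: Takt Time = Available Production Time / Customer Demand
Takt = 427 min/day / 256 units/day
Takt = 1.67 min/unit

1.67 min/unit


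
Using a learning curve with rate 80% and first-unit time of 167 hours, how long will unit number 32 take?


Formula: T_n = T_1 * (learning_rate)^(log2(n)) where learning_rate = rate/100
Doublings = log2(32) = 5
T_n = 167 * 0.8^5
T_n = 167 * 0.3277 = 54.7 hours

54.7 hours


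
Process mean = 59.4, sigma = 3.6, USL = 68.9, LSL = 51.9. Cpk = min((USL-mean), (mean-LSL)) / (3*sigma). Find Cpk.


Cpu = (68.9 - 59.4) / (3 * 3.6) = 0.88
Cpl = (59.4 - 51.9) / (3 * 3.6) = 0.69
Cpk = min(0.88, 0.69) = 0.69

0.69


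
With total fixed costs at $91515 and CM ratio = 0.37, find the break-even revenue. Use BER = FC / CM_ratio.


Formula: BER = Fixed Costs / Contribution Margin Ratio
BER = $91515 / 0.37
BER = $247337.84 (to the nearest cent)

$247337.84


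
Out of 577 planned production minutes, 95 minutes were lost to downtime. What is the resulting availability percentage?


Formula: Availability = (Planned Time - Downtime) / Planned Time * 100
Uptime = 577 - 95 = 482 min
Availability = 482 / 577 * 100 = 83.5%

83.5%


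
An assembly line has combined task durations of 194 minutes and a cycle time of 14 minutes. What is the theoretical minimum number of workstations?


Formula: N_min = ceil(Sum of Task Times / Cycle Time)
N_min = ceil(194 min / 14 min) = ceil(13.8571)
N_min = 14 stations

14


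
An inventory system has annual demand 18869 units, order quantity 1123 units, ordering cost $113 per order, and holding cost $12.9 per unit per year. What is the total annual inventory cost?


TC = 18869/1123 * 113 + 1123/2 * 12.9

$9142.01


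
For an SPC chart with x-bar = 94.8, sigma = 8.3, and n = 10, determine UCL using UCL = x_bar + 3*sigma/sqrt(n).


UCL = 94.8 + 3 * 8.3 / sqrt(10)

102.67


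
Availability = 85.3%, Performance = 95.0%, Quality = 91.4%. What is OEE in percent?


Formula: OEE = Availability * Performance * Quality / 10000
A * P = 85.3% * 95.0% / 100 = 81.04%
OEE = 81.04% * 91.4% / 100 = 74.1%

74.1%


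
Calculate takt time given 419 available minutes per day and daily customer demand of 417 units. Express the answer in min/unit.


Formula: Takt Time = Available Production Time / Customer Demand
Takt = 419 min/day / 417 units/day
Takt = 1.0 min/unit

1.0 min/unit


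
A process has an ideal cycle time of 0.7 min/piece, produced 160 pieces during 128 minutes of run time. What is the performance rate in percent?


Formula: Performance = (Ideal CT * Total Count) / Run Time * 100
Ideal output time = 0.7 * 160 = 112.0 min
Performance = 112.0 / 128 * 100 = 87.5%

87.5%


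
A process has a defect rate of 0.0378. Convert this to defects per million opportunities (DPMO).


DPMO = defect_rate * 1000000 = 0.0378 * 1000000

37800


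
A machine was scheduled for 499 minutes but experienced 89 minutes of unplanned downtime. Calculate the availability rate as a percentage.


Formula: Availability = (Planned Time - Downtime) / Planned Time * 100
Uptime = 499 - 89 = 410 min
Availability = 410 / 499 * 100 = 82.2%

82.2%


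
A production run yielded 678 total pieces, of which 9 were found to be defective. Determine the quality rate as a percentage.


Formula: Quality Rate = Good Pieces / Total Pieces * 100
Good pieces = 678 - 9 = 669
QR = 669 / 678 * 100 = 98.7%

98.7%


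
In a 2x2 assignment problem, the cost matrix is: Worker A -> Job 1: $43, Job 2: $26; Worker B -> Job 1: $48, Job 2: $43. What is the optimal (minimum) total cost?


Option 1: A->1 + B->2 = $43 + $43 = $86
Option 2: A->2 + B->1 = $26 + $48 = $74
Min cost = min($86, $74) = $74

$74


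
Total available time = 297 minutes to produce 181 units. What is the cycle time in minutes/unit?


Formula: CT = Available Time / Number of Units
CT = 297 min / 181 units
CT = 1.64 min/unit

1.64 min/unit


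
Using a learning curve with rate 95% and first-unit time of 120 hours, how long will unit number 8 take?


Formula: T_n = T_1 * (learning_rate)^(log2(n)) where learning_rate = rate/100
Doublings = log2(8) = 3
T_n = 120 * 0.95^3
T_n = 120 * 0.8574 = 102.9 hours

102.9 hours


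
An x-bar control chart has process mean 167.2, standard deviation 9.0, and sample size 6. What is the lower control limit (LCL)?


LCL = 167.2 - 3 * 9.0 / sqrt(6)

156.18


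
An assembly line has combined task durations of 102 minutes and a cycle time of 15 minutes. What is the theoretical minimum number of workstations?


Formula: N_min = ceil(Sum of Task Times / Cycle Time)
N_min = ceil(102 min / 15 min) = ceil(6.8)
N_min = 7 stations

7


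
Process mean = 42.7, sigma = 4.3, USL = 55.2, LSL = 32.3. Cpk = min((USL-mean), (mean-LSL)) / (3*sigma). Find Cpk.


Cpu = (55.2 - 42.7) / (3 * 4.3) = 0.97
Cpl = (42.7 - 32.3) / (3 * 4.3) = 0.81
Cpk = min(0.97, 0.81) = 0.81

0.81


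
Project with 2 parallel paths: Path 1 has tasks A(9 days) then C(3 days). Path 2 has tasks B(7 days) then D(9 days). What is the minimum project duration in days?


Path 1 = 9 + 3 = 12 days
Path 2 = 7 + 9 = 16 days
Duration = max(12, 16) = 16 days

16 days


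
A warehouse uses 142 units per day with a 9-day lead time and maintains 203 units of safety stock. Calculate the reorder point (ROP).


Formula: ROP = (Daily Demand * Lead Time) + Safety Stock
Demand during lead time = 142 * 9 = 1278 units
ROP = 1278 + 203 = 1481 units

1481 units


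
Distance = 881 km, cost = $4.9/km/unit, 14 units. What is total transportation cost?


TC = dist * cost * units = 881 * 4.9 * 14 = $60436.60

$60436.60


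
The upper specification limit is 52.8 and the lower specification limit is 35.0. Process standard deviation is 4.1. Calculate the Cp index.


Cp = (52.8 - 35.0) / (6 * 4.1)

0.72


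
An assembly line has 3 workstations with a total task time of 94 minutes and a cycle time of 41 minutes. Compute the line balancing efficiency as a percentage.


Formula: Efficiency = Sum of Task Times / (N_stations * CT) * 100
Total station capacity = 3 stations * 41 min = 123 min
Efficiency = 94 / 123 * 100 = 76.4%

76.4%


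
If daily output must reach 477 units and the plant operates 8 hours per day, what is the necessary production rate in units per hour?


Formula: Production Rate = Daily Demand / Available Hours
Rate = 477 units/day / 8 hours/day
Rate = 59.6 units/hour

59.6 units/hour


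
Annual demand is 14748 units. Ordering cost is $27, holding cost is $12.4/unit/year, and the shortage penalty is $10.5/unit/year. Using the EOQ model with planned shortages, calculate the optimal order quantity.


Formula: EOQ* = sqrt(2DS/H) * sqrt((H+P)/P)
Base EOQ = sqrt(2*14748*27/12.4) = 253.43 units
Correction = sqrt((12.4+10.5)/10.5) = 1.4768
EOQ* = 253.43 * 1.4768 = 374.3 units

374.3 units


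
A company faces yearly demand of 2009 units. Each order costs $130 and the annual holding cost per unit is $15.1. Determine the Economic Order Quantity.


Formula: EOQ = sqrt(2 * D * S / H)
Numerator: 2 * 2009 * 130 = 522340
2DS/H = 522340 / 15.1 = 34592.1
EOQ = sqrt(34592.1) = 186.0 units

186.0 units


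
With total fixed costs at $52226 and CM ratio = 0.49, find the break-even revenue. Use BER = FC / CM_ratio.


Formula: BER = Fixed Costs / Contribution Margin Ratio
BER = $52226 / 0.49
BER = $106583.67 (to the nearest cent)

$106583.67


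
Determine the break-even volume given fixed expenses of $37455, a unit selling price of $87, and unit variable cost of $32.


Formula: BEQ = Fixed Costs / (Price - Variable Cost)
Contribution margin = $87 - $32 = $55/unit
BEQ = ceil($37455 / $55/unit) = ceil(681.0) = 681 units

681 units


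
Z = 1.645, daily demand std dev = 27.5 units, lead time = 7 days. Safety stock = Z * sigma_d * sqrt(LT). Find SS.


Formula: SS = z * sigma_d * sqrt(LT)
sqrt(LT) = sqrt(7) = 2.6458
SS = 1.645 * 27.5 * 2.6458
SS = 119.7 units

119.7 units


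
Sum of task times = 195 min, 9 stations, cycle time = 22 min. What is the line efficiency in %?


Formula: Efficiency = Sum of Task Times / (N_stations * CT) * 100
Total station capacity = 9 stations * 22 min = 198 min
Efficiency = 195 / 198 * 100 = 98.5%

98.5%


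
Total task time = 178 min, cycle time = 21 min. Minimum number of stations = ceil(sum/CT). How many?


Formula: N_min = ceil(Sum of Task Times / Cycle Time)
N_min = ceil(178 min / 21 min) = ceil(8.4762)
N_min = 9 stations

9


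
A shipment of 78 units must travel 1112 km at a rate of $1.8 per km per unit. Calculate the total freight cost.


TC = dist * cost * units = 1112 * 1.8 * 78 = $156124.80

$156124.80


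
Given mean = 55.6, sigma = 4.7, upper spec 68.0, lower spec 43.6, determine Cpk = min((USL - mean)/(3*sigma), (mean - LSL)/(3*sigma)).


Cpu = (68.0 - 55.6) / (3 * 4.7) = 0.88
Cpl = (55.6 - 43.6) / (3 * 4.7) = 0.85
Cpk = min(0.88, 0.85) = 0.85

0.85


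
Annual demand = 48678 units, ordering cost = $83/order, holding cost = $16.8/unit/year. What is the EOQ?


Formula: EOQ = sqrt(2 * D * S / H)
Numerator: 2 * 48678 * 83 = 8080548
2DS/H = 8080548 / 16.8 = 480985.0
EOQ = sqrt(480985.0) = 693.5 units

693.5 units


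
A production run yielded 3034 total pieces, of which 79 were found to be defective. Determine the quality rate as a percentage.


Formula: Quality Rate = Good Pieces / Total Pieces * 100
Good pieces = 3034 - 79 = 2955
QR = 2955 / 3034 * 100 = 97.4%

97.4%


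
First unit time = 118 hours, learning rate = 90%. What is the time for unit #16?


Formula: T_n = T_1 * (learning_rate)^(log2(n)) where learning_rate = rate/100
Doublings = log2(16) = 4
T_n = 118 * 0.9^4
T_n = 118 * 0.6561 = 77.4 hours

77.4 hours


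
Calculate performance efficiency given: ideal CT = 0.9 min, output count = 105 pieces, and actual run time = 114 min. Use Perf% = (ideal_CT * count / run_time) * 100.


Formula: Performance = (Ideal CT * Total Count) / Run Time * 100
Ideal output time = 0.9 * 105 = 94.5 min
Performance = 94.5 / 114 * 100 = 82.9%

82.9%


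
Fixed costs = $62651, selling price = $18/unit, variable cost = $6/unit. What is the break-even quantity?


Formula: BEQ = Fixed Costs / (Price - Variable Cost)
Contribution margin = $18 - $6 = $12/unit
BEQ = ceil($62651 / $12/unit) = ceil(5220.92) = 5221 units

5221 units


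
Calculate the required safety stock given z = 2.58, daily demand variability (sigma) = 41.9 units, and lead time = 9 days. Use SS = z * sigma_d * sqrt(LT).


Formula: SS = z * sigma_d * sqrt(LT)
sqrt(LT) = sqrt(9) = 3.0
SS = 2.58 * 41.9 * 3.0
SS = 324.3 units

324.3 units


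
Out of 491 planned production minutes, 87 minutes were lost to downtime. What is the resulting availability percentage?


Formula: Availability = (Planned Time - Downtime) / Planned Time * 100
Uptime = 491 - 87 = 404 min
Availability = 404 / 491 * 100 = 82.3%

82.3%


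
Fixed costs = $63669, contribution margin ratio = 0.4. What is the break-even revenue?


Formula: BER = Fixed Costs / Contribution Margin Ratio
BER = $63669 / 0.4
BER = $159172.50 (to the nearest cent)

$159172.50


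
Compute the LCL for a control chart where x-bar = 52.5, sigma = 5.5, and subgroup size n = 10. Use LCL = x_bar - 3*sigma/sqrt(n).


LCL = 52.5 - 3 * 5.5 / sqrt(10)

47.28


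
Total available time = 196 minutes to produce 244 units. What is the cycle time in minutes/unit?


Formula: CT = Available Time / Number of Units
CT = 196 min / 244 units
CT = 0.8 min/unit

0.8 min/unit


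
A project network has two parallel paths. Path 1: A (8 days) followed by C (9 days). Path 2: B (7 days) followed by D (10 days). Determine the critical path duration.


Path 1 = 8 + 9 = 17 days
Path 2 = 7 + 10 = 17 days
Duration = max(17, 17) = 17 days

17 days


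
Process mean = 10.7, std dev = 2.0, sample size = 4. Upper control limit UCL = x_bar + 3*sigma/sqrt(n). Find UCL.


UCL = 10.7 + 3 * 2.0 / sqrt(4)

13.7


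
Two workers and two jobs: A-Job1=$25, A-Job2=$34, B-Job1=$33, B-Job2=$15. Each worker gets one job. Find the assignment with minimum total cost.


Option 1: A->1 + B->2 = $25 + $15 = $40
Option 2: A->2 + B->1 = $34 + $33 = $67
Min cost = min($40, $67) = $40

$40


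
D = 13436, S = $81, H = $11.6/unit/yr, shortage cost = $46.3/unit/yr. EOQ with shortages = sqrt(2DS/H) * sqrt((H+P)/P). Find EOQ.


Formula: EOQ* = sqrt(2DS/H) * sqrt((H+P)/P)
Base EOQ = sqrt(2*13436*81/11.6) = 433.18 units
Correction = sqrt((11.6+46.3)/46.3) = 1.11828
EOQ* = 433.18 * 1.11828 = 484.4 units

484.4 units


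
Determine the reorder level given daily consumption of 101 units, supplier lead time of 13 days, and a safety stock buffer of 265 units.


Formula: ROP = (Daily Demand * Lead Time) + Safety Stock
Demand during lead time = 101 * 13 = 1313 units
ROP = 1313 + 265 = 1578 units

1578 units


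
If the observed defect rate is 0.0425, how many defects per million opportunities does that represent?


DPMO = defect_rate * 1000000 = 0.0425 * 1000000

42500


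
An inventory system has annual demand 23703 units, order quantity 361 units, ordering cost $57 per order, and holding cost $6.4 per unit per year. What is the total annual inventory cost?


TC = 23703/361 * 57 + 361/2 * 6.4

$4897.78


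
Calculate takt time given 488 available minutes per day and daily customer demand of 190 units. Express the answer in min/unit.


Formula: Takt Time = Available Production Time / Customer Demand
Takt = 488 min/day / 190 units/day
Takt = 2.57 min/unit

2.57 min/unit


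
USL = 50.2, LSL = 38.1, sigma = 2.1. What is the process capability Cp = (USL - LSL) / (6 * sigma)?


Cp = (50.2 - 38.1) / (6 * 2.1)

0.96


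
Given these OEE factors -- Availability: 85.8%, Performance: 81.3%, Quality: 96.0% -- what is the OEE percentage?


Formula: OEE = Availability * Performance * Quality / 10000
A * P = 85.8% * 81.3% / 100 = 69.76%
OEE = 69.76% * 96.0% / 100 = 67.0%

67.0%


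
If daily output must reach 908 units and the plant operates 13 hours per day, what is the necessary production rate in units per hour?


Formula: Production Rate = Daily Demand / Available Hours
Rate = 908 units/day / 13 hours/day
Rate = 69.8 units/hour

69.8 units/hour


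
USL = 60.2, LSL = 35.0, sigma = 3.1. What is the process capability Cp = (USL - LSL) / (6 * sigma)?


Cp = (60.2 - 35.0) / (6 * 3.1)

1.35


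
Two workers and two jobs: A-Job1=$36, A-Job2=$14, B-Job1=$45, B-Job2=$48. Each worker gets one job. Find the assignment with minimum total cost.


Option 1: A->1 + B->2 = $36 + $48 = $84
Option 2: A->2 + B->1 = $14 + $45 = $59
Min cost = min($84, $59) = $59

$59


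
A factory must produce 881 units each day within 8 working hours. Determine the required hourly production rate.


Formula: Production Rate = Daily Demand / Available Hours
Rate = 881 units/day / 8 hours/day
Rate = 110.1 units/hour

110.1 units/hour


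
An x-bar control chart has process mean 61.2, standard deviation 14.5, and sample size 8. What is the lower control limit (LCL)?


LCL = 61.2 - 3 * 14.5 / sqrt(8)

45.82


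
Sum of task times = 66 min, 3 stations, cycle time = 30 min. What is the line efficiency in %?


Formula: Efficiency = Sum of Task Times / (N_stations * CT) * 100
Total station capacity = 3 stations * 30 min = 90 min
Efficiency = 66 / 90 * 100 = 73.3%

73.3%


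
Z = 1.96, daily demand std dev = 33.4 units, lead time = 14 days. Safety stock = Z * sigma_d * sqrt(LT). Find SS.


Formula: SS = z * sigma_d * sqrt(LT)
sqrt(LT) = sqrt(14) = 3.7417
SS = 1.96 * 33.4 * 3.7417
SS = 244.9 units

244.9 units


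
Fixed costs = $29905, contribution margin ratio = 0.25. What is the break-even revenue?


Formula: BER = Fixed Costs / Contribution Margin Ratio
BER = $29905 / 0.25
BER = $119620.00 (to the nearest cent)

$119620.00


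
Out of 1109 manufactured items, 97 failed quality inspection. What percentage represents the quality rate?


Formula: Quality Rate = Good Pieces / Total Pieces * 100
Good pieces = 1109 - 97 = 1012
QR = 1012 / 1109 * 100 = 91.3%

91.3%


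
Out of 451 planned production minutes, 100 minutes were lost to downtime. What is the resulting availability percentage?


Formula: Availability = (Planned Time - Downtime) / Planned Time * 100
Uptime = 451 - 100 = 351 min
Availability = 351 / 451 * 100 = 77.8%

77.8%


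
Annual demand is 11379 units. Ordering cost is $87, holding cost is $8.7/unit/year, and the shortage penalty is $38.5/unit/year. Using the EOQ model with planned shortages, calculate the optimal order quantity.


Formula: EOQ* = sqrt(2DS/H) * sqrt((H+P)/P)
Base EOQ = sqrt(2*11379*87/8.7) = 477.05 units
Correction = sqrt((8.7+38.5)/38.5) = 1.10724
EOQ* = 477.05 * 1.10724 = 528.2 units

528.2 units


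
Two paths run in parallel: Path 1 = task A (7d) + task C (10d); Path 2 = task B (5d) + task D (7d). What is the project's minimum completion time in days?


Path 1 = 7 + 10 = 17 days
Path 2 = 5 + 7 = 12 days
Duration = max(17, 12) = 17 days

17 days


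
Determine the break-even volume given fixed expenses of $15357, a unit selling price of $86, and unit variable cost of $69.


Formula: BEQ = Fixed Costs / (Price - Variable Cost)
Contribution margin = $86 - $69 = $17/unit
BEQ = ceil($15357 / $17/unit) = ceil(903.35) = 904 units

904 units


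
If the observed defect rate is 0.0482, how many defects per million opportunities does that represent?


DPMO = defect_rate * 1000000 = 0.0482 * 1000000

48200


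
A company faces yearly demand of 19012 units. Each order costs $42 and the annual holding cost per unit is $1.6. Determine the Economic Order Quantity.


Formula: EOQ = sqrt(2 * D * S / H)
Numerator: 2 * 19012 * 42 = 1597008
2DS/H = 1597008 / 1.6 = 998130.0
EOQ = sqrt(998130.0) = 999.1 units

999.1 units


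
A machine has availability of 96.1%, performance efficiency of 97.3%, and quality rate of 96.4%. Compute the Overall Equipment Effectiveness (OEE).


Formula: OEE = Availability * Performance * Quality / 10000
A * P = 96.1% * 97.3% / 100 = 93.51%
OEE = 93.51% * 96.4% / 100 = 90.1%

90.1%


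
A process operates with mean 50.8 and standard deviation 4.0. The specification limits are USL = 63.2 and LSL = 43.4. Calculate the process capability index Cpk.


Cpu = (63.2 - 50.8) / (3 * 4.0) = 1.03
Cpl = (50.8 - 43.4) / (3 * 4.0) = 0.62
Cpk = min(1.03, 0.62) = 0.62

0.62


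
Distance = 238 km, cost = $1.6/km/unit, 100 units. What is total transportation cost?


TC = dist * cost * units = 238 * 1.6 * 100 = $38080.00

$38080.00


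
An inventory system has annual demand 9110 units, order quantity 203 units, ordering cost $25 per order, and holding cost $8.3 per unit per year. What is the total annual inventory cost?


TC = 9110/203 * 25 + 203/2 * 8.3

$1964.37


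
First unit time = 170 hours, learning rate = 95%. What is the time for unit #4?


Formula: T_n = T_1 * (learning_rate)^(log2(n)) where learning_rate = rate/100
Doublings = log2(4) = 2
T_n = 170 * 0.95^2
T_n = 170 * 0.9025 = 153.4 hours

153.4 hours


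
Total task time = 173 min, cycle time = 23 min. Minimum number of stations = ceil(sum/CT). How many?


Formula: N_min = ceil(Sum of Task Times / Cycle Time)
N_min = ceil(173 min / 23 min) = ceil(7.5217)
N_min = 8 stations

8


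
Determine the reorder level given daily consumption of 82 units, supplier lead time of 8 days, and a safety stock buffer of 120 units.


Formula: ROP = (Daily Demand * Lead Time) + Safety Stock
Demand during lead time = 82 * 8 = 656 units
ROP = 656 + 120 = 776 units

776 units


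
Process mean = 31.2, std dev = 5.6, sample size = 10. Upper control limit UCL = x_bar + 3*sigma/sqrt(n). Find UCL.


UCL = 31.2 + 3 * 5.6 / sqrt(10)

36.51


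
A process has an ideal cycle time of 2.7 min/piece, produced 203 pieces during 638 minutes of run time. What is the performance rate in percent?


Formula: Performance = (Ideal CT * Total Count) / Run Time * 100
Ideal output time = 2.7 * 203 = 548.1 min
Performance = 548.1 / 638 * 100 = 85.9%

85.9%


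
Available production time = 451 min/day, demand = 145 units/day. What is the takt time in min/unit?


Formula: Takt Time = Available Production Time / Customer Demand
Takt = 451 min/day / 145 units/day
Takt = 3.11 min/unit

3.11 min/unit


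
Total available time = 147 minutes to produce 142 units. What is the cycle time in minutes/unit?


Formula: CT = Available Time / Number of Units
CT = 147 min / 142 units
CT = 1.04 min/unit

1.04 min/unit


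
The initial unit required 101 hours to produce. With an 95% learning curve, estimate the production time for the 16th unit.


Formula: T_n = T_1 * (learning_rate)^(log2(n)) where learning_rate = rate/100
Doublings = log2(16) = 4
T_n = 101 * 0.95^4
T_n = 101 * 0.8145 = 82.3 hours

82.3 hours


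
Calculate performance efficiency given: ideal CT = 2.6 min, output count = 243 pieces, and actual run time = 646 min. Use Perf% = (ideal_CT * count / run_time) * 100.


Formula: Performance = (Ideal CT * Total Count) / Run Time * 100
Ideal output time = 2.6 * 243 = 631.8 min
Performance = 631.8 / 646 * 100 = 97.8%

97.8%


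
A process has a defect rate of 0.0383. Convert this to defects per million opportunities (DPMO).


DPMO = defect_rate * 1000000 = 0.0383 * 1000000

38300


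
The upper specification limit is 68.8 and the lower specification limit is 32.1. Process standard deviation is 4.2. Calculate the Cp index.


Cp = (68.8 - 32.1) / (6 * 4.2)

1.46


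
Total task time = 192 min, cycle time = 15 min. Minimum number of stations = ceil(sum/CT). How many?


Formula: N_min = ceil(Sum of Task Times / Cycle Time)
N_min = ceil(192 min / 15 min) = ceil(12.8)
N_min = 13 stations

13


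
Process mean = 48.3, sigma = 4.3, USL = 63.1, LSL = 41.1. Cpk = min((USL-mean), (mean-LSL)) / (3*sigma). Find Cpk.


Cpu = (63.1 - 48.3) / (3 * 4.3) = 1.15
Cpl = (48.3 - 41.1) / (3 * 4.3) = 0.56
Cpk = min(1.15, 0.56) = 0.56

0.56


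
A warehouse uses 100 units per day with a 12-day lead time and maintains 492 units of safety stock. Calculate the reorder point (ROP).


Formula: ROP = (Daily Demand * Lead Time) + Safety Stock
Demand during lead time = 100 * 12 = 1200 units
ROP = 1200 + 492 = 1692 units

1692 units


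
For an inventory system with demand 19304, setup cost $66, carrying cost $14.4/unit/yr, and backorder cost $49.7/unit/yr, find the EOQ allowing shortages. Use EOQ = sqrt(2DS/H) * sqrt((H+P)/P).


Formula: EOQ* = sqrt(2DS/H) * sqrt((H+P)/P)
Base EOQ = sqrt(2*19304*66/14.4) = 420.66 units
Correction = sqrt((14.4+49.7)/49.7) = 1.13567
EOQ* = 420.66 * 1.13567 = 477.7 units

477.7 units


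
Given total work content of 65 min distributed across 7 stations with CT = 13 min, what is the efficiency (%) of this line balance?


Formula: Efficiency = Sum of Task Times / (N_stations * CT) * 100
Total station capacity = 7 stations * 13 min = 91 min
Efficiency = 65 / 91 * 100 = 71.4%

71.4%


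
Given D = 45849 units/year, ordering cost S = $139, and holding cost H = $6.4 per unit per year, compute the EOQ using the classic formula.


Formula: EOQ = sqrt(2 * D * S / H)
Numerator: 2 * 45849 * 139 = 12746022
2DS/H = 12746022 / 6.4 = 1991565.9
EOQ = sqrt(1991565.9) = 1411.2 units

1411.2 units


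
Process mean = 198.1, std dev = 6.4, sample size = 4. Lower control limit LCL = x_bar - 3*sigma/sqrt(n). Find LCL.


LCL = 198.1 - 3 * 6.4 / sqrt(4)

188.5


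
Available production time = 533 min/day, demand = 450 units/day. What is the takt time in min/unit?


Formula: Takt Time = Available Production Time / Customer Demand
Takt = 533 min/day / 450 units/day
Takt = 1.18 min/unit

1.18 min/unit


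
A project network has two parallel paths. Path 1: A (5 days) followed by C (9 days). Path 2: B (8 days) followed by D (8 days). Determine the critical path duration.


Path 1 = 5 + 9 = 14 days
Path 2 = 8 + 8 = 16 days
Duration = max(14, 16) = 16 days

16 days


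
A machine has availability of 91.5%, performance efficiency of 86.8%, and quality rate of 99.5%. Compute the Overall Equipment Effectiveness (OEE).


Formula: OEE = Availability * Performance * Quality / 10000
A * P = 91.5% * 86.8% / 100 = 79.42%
OEE = 79.42% * 99.5% / 100 = 79.0%

79.0%


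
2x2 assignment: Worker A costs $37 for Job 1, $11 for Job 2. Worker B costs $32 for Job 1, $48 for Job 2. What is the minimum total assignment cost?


Option 1: A->1 + B->2 = $37 + $48 = $85
Option 2: A->2 + B->1 = $11 + $32 = $43
Min cost = min($85, $43) = $43

$43


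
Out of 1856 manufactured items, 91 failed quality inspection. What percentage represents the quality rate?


Formula: Quality Rate = Good Pieces / Total Pieces * 100
Good pieces = 1856 - 91 = 1765
QR = 1765 / 1856 * 100 = 95.1%

95.1%


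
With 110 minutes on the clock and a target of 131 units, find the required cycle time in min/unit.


Formula: CT = Available Time / Number of Units
CT = 110 min / 131 units
CT = 0.84 min/unit

0.84 min/unit


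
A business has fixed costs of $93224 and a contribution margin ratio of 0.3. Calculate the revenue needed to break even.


Formula: BER = Fixed Costs / Contribution Margin Ratio
BER = $93224 / 0.3
BER = $310746.67 (to the nearest cent)

$310746.67


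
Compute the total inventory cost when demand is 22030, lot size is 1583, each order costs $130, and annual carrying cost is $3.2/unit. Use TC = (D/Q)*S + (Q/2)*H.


TC = 22030/1583 * 130 + 1583/2 * 3.2

$4341.96


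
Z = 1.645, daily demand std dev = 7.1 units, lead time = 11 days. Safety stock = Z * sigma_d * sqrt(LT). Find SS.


Formula: SS = z * sigma_d * sqrt(LT)
sqrt(LT) = sqrt(11) = 3.3166
SS = 1.645 * 7.1 * 3.3166
SS = 38.7 units

38.7 units


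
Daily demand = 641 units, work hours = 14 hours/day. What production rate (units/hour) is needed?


Formula: Production Rate = Daily Demand / Available Hours
Rate = 641 units/day / 14 hours/day
Rate = 45.8 units/hour

45.8 units/hour


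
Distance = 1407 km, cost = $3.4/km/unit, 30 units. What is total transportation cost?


TC = dist * cost * units = 1407 * 3.4 * 30 = $143514.00

$143514.00


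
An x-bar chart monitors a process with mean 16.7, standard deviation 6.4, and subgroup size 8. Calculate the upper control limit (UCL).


UCL = 16.7 + 3 * 6.4 / sqrt(8)

23.49


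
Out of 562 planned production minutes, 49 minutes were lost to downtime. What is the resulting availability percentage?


Formula: Availability = (Planned Time - Downtime) / Planned Time * 100
Uptime = 562 - 49 = 513 min
Availability = 513 / 562 * 100 = 91.3%

91.3%


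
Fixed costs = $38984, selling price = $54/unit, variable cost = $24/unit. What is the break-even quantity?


Formula: BEQ = Fixed Costs / (Price - Variable Cost)
Contribution margin = $54 - $24 = $30/unit
BEQ = ceil($38984 / $30/unit) = ceil(1299.47) = 1300 units

1300 units


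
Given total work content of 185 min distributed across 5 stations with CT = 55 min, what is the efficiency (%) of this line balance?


Formula: Efficiency = Sum of Task Times / (N_stations * CT) * 100
Total station capacity = 5 stations * 55 min = 275 min
Efficiency = 185 / 275 * 100 = 67.3%

67.3%


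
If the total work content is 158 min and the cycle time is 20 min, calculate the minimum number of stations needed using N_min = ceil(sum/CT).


Formula: N_min = ceil(Sum of Task Times / Cycle Time)
N_min = ceil(158 min / 20 min) = ceil(7.9)
N_min = 8 stations

8


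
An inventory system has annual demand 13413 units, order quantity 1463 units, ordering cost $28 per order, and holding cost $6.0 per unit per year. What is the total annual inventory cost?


TC = 13413/1463 * 28 + 1463/2 * 6.0

$4645.71


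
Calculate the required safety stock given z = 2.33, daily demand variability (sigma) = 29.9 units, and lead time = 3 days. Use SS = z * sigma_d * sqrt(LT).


Formula: SS = z * sigma_d * sqrt(LT)
sqrt(LT) = sqrt(3) = 1.7321
SS = 2.33 * 29.9 * 1.7321
SS = 120.7 units

120.7 units


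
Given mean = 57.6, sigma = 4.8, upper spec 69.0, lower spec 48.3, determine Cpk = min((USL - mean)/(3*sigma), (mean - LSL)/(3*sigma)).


Cpu = (69.0 - 57.6) / (3 * 4.8) = 0.79
Cpl = (57.6 - 48.3) / (3 * 4.8) = 0.65
Cpk = min(0.79, 0.65) = 0.65

0.65


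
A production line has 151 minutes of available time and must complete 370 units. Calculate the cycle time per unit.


Formula: CT = Available Time / Number of Units
CT = 151 min / 370 units
CT = 0.41 min/unit

0.41 min/unit


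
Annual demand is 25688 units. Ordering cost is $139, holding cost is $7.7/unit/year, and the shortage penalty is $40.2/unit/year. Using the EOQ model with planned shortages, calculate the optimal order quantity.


Formula: EOQ* = sqrt(2DS/H) * sqrt((H+P)/P)
Base EOQ = sqrt(2*25688*139/7.7) = 963.04 units
Correction = sqrt((7.7+40.2)/40.2) = 1.09158
EOQ* = 963.04 * 1.09158 = 1051.2 units

1051.2 units


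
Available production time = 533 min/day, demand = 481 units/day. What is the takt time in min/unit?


Formula: Takt Time = Available Production Time / Customer Demand
Takt = 533 min/day / 481 units/day
Takt = 1.11 min/unit

1.11 min/unit


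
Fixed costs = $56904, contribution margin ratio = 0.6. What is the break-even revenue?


Formula: BER = Fixed Costs / Contribution Margin Ratio
BER = $56904 / 0.6
BER = $94840.00 (to the nearest cent)

$94840.00


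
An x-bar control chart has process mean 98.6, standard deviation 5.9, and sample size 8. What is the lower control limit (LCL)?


LCL = 98.6 - 3 * 5.9 / sqrt(8)

92.34


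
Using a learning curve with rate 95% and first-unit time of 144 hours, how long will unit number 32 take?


Formula: T_n = T_1 * (learning_rate)^(log2(n)) where learning_rate = rate/100
Doublings = log2(32) = 5
T_n = 144 * 0.95^5
T_n = 144 * 0.7738 = 111.4 hours

111.4 hours


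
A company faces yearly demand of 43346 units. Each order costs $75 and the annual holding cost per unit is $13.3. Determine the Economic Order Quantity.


Formula: EOQ = sqrt(2 * D * S / H)
Numerator: 2 * 43346 * 75 = 6501900
2DS/H = 6501900 / 13.3 = 488864.7
EOQ = sqrt(488864.7) = 699.2 units

699.2 units


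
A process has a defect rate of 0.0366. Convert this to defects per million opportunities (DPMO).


DPMO = defect_rate * 1000000 = 0.0366 * 1000000

36600


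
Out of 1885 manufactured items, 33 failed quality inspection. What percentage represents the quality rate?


Formula: Quality Rate = Good Pieces / Total Pieces * 100
Good pieces = 1885 - 33 = 1852
QR = 1852 / 1885 * 100 = 98.2%

98.2%


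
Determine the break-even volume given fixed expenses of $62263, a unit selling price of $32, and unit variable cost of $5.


Formula: BEQ = Fixed Costs / (Price - Variable Cost)
Contribution margin = $32 - $5 = $27/unit
BEQ = ceil($62263 / $27/unit) = ceil(2306.04) = 2307 units

2307 units


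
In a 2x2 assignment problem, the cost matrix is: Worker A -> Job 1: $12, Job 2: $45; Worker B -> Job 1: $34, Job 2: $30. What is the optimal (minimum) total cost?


Option 1: A->1 + B->2 = $12 + $30 = $42
Option 2: A->2 + B->1 = $45 + $34 = $79
Min cost = min($42, $79) = $42

$42


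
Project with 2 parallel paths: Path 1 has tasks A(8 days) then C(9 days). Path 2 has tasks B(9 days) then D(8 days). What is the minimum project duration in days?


Path 1 = 8 + 9 = 17 days
Path 2 = 9 + 8 = 17 days
Duration = max(17, 17) = 17 days

17 days


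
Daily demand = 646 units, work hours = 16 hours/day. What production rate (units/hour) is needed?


Formula: Production Rate = Daily Demand / Available Hours
Rate = 646 units/day / 16 hours/day
Rate = 40.4 units/hour

40.4 units/hour


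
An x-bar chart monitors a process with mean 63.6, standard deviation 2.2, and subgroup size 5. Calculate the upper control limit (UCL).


UCL = 63.6 + 3 * 2.2 / sqrt(5)

66.55


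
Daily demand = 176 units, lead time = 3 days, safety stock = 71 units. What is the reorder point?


Formula: ROP = (Daily Demand * Lead Time) + Safety Stock
Demand during lead time = 176 * 3 = 528 units
ROP = 528 + 71 = 599 units

599 units


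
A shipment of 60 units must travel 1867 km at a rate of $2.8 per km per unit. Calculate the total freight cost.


TC = dist * cost * units = 1867 * 2.8 * 60 = $313656.00

$313656.00


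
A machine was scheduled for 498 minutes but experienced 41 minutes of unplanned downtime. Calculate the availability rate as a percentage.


Formula: Availability = (Planned Time - Downtime) / Planned Time * 100
Uptime = 498 - 41 = 457 min
Availability = 457 / 498 * 100 = 91.8%

91.8%


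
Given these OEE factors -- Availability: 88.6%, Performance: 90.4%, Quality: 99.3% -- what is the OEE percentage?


Formula: OEE = Availability * Performance * Quality / 10000
A * P = 88.6% * 90.4% / 100 = 80.09%
OEE = 80.09% * 99.3% / 100 = 79.5%

79.5%


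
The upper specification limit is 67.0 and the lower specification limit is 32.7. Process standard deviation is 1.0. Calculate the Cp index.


Cp = (67.0 - 32.7) / (6 * 1.0)

5.72


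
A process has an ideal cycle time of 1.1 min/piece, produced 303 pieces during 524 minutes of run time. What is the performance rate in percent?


Formula: Performance = (Ideal CT * Total Count) / Run Time * 100
Ideal output time = 1.1 * 303 = 333.3 min
Performance = 333.3 / 524 * 100 = 63.6%

63.6%


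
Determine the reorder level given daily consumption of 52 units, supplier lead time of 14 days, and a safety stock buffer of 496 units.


Formula: ROP = (Daily Demand * Lead Time) + Safety Stock
Demand during lead time = 52 * 14 = 728 units
ROP = 728 + 496 = 1224 units

1224 units


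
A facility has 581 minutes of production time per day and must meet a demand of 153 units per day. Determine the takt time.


Formula: Takt Time = Available Production Time / Customer Demand
Takt = 581 min/day / 153 units/day
Takt = 3.8 min/unit

3.8 min/unit


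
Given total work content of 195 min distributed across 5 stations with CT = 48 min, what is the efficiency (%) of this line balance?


Formula: Efficiency = Sum of Task Times / (N_stations * CT) * 100
Total station capacity = 5 stations * 48 min = 240 min
Efficiency = 195 / 240 * 100 = 81.3%

81.3%


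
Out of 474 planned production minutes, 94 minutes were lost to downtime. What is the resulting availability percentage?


Formula: Availability = (Planned Time - Downtime) / Planned Time * 100
Uptime = 474 - 94 = 380 min
Availability = 380 / 474 * 100 = 80.2%

80.2%


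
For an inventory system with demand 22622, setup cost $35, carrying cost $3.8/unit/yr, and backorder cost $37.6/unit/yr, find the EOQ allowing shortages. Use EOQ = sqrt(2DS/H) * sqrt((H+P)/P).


Formula: EOQ* = sqrt(2DS/H) * sqrt((H+P)/P)
Base EOQ = sqrt(2*22622*35/3.8) = 645.54 units
Correction = sqrt((3.8+37.6)/37.6) = 1.04932
EOQ* = 645.54 * 1.04932 = 677.4 units

677.4 units


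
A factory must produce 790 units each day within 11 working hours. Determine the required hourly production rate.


Formula: Production Rate = Daily Demand / Available Hours
Rate = 790 units/day / 11 hours/day
Rate = 71.8 units/hour

71.8 units/hour
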